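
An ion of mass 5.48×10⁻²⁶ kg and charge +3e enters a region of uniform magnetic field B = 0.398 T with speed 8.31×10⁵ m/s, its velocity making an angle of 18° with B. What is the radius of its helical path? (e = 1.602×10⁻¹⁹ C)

v⊥ = v sinθ = 8.31×10⁵·sin18° ≈ 2.568×10⁵ m/s.
r = m v⊥/(|q|B) = (5.48×10⁻²⁶)(2.568×10⁵)/((4.806×10⁻¹⁹)(0.398)) ≈ 0.0736 m.

r ≈ 0.0736 m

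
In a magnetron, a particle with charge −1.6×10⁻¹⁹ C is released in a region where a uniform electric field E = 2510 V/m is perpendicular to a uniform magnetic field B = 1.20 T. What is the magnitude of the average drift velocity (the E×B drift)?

v_d ≈ 2090 m/s

In crossed fields the guiding centre drifts at v_d = |E×B|/B² = E/B, independent of charge and mass.
v_d = 2510/1.20 = 2090 m/s.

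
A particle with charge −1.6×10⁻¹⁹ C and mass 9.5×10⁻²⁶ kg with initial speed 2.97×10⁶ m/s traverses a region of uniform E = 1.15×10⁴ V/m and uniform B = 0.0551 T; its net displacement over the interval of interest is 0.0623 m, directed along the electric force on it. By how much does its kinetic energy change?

ΔKE ≈ 1.15×10⁻¹⁶ J

The magnetic force is always ⟂ v and does no work; only the electric force changes KE.
ΔKE = F_E · d = |q|E d = (1.6×10⁻¹⁹)(1.15×10⁴)(0.0623) ≈ 1.15×10⁻¹⁶ J.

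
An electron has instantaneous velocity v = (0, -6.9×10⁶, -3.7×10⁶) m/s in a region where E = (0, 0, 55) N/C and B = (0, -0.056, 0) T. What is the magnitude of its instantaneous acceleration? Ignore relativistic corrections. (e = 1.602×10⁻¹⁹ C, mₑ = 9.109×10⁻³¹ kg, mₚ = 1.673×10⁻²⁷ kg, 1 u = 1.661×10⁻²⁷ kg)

|a| ≈ 3.64×10¹⁶ m/s²

v×B = (-2.07×10⁵, 0, 0) N/C.
E + v×B = (-2.07×10⁵, 0, 55.0) N/C.
F = q(E + v×B) = (−1.602×10⁻¹⁹ C)·(-2.07×10⁵, 0, 55.0) = (3.32×10⁻¹⁴, 0, -8.81×10⁻¹⁸) N.
|a| = |F|/m = 3.319×10⁻¹⁴/9.109×10⁻³¹ ≈ 3.64×10¹⁶ m/s².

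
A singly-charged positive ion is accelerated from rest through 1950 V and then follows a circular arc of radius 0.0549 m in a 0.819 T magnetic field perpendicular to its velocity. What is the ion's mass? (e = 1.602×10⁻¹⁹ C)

Combine |q|V = ½mv² and r = mv/(|q|B): eliminate v to get m = qB²r²/(2V).
m = (1.602×10⁻¹⁹)(0.819)²(0.0549)²/(2·1950) ≈ 8.30×10⁻²⁶ kg.

m ≈ 8.30×10⁻²⁶ kg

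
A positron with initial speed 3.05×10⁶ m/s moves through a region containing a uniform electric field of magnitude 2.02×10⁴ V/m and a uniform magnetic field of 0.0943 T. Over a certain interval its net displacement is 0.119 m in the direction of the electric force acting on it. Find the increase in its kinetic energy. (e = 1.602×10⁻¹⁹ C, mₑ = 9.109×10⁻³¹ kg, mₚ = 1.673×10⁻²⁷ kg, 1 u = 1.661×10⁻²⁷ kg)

The magnetic force is always ⟂ v and does no work; only the electric force changes KE.
ΔKE = F_E · d = |q|E d = (1.602×10⁻¹⁹)(2.02×10⁴)(0.119) ≈ 3.85×10⁻¹⁶ J.

ΔKE ≈ 3.85×10⁻¹⁶ J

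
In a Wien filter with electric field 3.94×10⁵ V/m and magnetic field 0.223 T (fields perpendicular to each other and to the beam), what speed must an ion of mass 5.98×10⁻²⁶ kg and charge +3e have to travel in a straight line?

Straight-line motion ⇒ electric and magnetic forces cancel, so E = vB.
v = E/B = 3.94×10⁵/0.223 = 1.77×10⁶ m/s.

v = 1.77×10⁶ m/s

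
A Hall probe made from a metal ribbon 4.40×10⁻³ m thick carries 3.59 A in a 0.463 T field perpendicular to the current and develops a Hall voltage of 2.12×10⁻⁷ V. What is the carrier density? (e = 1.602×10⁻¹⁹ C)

n ≈ 1.11×10²⁸ m⁻³

From V_H = IB/(n e t), n = IB/(V_H e t).
n = (3.59)(0.463)/((2.12×10⁻⁷)(1.602×10⁻¹⁹)(4.40×10⁻³)) ≈ 1.11×10²⁸ m⁻³.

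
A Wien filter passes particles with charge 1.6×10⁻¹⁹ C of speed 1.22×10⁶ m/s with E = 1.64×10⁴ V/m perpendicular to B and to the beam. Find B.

B = 0.0134 T

Balance of forces in the selector: qE = qvB ⇒ B = E/v.
B = 1.64×10⁴/1.22×10⁶ = 0.0134 T.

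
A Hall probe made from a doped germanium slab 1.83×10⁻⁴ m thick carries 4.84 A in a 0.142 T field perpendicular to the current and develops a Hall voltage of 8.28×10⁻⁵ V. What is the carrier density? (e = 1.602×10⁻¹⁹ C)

From V_H = IB/(n e t), n = IB/(V_H e t).
n = (4.84)(0.142)/((8.28×10⁻⁵)(1.602×10⁻¹⁹)(1.83×10⁻⁴)) ≈ 2.83×10²⁶ m⁻³.

n ≈ 2.83×10²⁶ m⁻³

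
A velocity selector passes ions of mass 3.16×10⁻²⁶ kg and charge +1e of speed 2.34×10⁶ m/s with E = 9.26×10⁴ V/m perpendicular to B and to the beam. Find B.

B = 0.0396 T

Balance of forces in the selector: qE = qvB ⇒ B = E/v.
B = 9.26×10⁴/2.34×10⁶ = 0.0396 T.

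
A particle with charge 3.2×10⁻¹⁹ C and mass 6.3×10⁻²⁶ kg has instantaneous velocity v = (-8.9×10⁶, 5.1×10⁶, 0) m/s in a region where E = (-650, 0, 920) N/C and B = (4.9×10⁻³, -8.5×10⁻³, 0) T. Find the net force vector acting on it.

v×B = (0, 0, 5.07×10⁴) N/C.
E + v×B = (-650, 0, 5.16×10⁴) N/C.
F = q(E + v×B) = (3.2×10⁻¹⁹ C)·(-650, 0, 5.16×10⁴) = (-2.08×10⁻¹⁶, 0, 1.65×10⁻¹⁴) N.

F ≈ (-2.08×10⁻¹⁶, 0, 1.65×10⁻¹⁴) N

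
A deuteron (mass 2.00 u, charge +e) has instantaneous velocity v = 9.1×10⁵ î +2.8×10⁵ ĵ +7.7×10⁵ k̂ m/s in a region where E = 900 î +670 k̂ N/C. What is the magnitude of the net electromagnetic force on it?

Only an electric field acts, so F = qE = (1.602×10⁻¹⁹ C)·(900, 0, 670) = (1.44×10⁻¹⁶, 0, 1.07×10⁻¹⁶) N.
|F| = 1.80×10⁻¹⁶ N.

|F| ≈ 1.80×10⁻¹⁶ N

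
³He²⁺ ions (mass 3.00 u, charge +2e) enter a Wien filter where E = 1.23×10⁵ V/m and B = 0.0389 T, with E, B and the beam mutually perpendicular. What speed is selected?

Zero net Lorentz force requires |qE| = |q v×B|, i.e. E = vB.
v = E/B = 1.23×10⁵/0.0389 = 3.16×10⁶ m/s.

v = 3.16×10⁶ m/s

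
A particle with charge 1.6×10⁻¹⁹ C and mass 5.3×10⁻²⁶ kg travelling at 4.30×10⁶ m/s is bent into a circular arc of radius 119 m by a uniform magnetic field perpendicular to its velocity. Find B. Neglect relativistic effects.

From |q|vB = mv²/r, B = mv/(|q|r).
B = (5.3×10⁻²⁶)(4.30×10⁶)/((1.6×10⁻¹⁹)(119)) ≈ 0.0120 T.

B ≈ 0.0120 T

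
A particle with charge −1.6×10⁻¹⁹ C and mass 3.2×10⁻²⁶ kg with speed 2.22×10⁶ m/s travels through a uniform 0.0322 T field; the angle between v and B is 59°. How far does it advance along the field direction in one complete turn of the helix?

p ≈ 44.6 m

v∥ = v cosθ = 2.22×10⁶·cos59° ≈ 1.143×10⁶ m/s.
T = 2πm/(|q|B) = 2π(3.2×10⁻²⁶)/((1.6×10⁻¹⁹)(0.0322)) ≈ 3.903×10⁻⁵ s.
pitch = v∥ T = (1.143×10⁶)(3.903×10⁻⁵) ≈ 44.6 m.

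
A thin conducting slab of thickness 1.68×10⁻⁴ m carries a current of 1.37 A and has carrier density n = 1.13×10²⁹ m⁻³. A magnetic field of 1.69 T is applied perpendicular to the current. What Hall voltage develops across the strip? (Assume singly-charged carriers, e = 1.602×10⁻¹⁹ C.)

V_H = IB/(n e t).
V_H = (1.37)(1.69)/((1.13×10²⁹)(1.602×10⁻¹⁹)(1.68×10⁻⁴)) ≈ 7.61×10⁻⁷ V.

V_H ≈ 7.61×10⁻⁷ V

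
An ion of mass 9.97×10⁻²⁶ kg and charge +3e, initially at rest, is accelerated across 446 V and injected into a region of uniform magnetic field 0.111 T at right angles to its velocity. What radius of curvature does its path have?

r ≈ 0.123 m

Acceleration: |q|V = ½mv² ⇒ v = √(2|q|V/m) = √(2·4.806×10⁻¹⁹·446/9.97×10⁻²⁶) ≈ 6.557×10⁴ m/s.
In the field: r = mv/(|q|B) = (9.97×10⁻²⁶)(6.557×10⁴)/((4.806×10⁻¹⁹)(0.111)) ≈ 0.123 m.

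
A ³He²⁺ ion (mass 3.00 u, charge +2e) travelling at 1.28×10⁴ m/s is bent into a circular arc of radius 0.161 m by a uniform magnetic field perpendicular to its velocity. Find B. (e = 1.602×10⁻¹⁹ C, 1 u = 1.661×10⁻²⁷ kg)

From |q|vB = mv²/r, B = mv/(|q|r).
B = (4.983×10⁻²⁷)(1.28×10⁴)/((3.204×10⁻¹⁹)(0.161)) ≈ 1.24×10⁻³ T.

B ≈ 1.24×10⁻³ T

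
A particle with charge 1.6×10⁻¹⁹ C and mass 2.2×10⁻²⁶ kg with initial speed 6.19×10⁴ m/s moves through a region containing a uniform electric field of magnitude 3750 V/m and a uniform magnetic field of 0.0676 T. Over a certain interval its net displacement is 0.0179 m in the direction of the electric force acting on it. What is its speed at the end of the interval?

B does no work; ΔKE = |q|E d.
½mv_f² = ½mv₀² + |q|Ed = ½(2.2×10⁻²⁶)(6.19×10⁴)² + (1.6×10⁻¹⁹)(3750)(0.0179) ≈ 4.215×10⁻¹⁷ J + 1.074×10⁻¹⁷ J ≈ 5.289×10⁻¹⁷ J.
v_f = √(2·5.289×10⁻¹⁷/2.2×10⁻²⁶) ≈ 6.93×10⁴ m/s.

v_f ≈ 6.93×10⁴ m/s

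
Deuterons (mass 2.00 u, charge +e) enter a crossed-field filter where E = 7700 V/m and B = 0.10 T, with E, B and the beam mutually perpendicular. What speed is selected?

Straight-line motion ⇒ electric and magnetic forces cancel, so E = vB.
v = E/B = 7700/0.10 = 7.7×10⁴ m/s.
The result is independent of the particle's charge and mass.

v = 7.7×10⁴ m/s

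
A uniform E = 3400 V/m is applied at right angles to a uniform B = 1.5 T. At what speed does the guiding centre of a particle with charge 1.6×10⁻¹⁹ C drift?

The E×B drift speed is v_d = E/B.
v_d = 3400/1.5 = 2300 m/s.

v_d ≈ 2300 m/s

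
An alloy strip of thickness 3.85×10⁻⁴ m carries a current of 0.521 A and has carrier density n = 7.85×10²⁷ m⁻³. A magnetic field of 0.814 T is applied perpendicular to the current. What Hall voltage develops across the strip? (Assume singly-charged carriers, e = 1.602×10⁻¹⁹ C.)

V_H = IB/(n e t).
V_H = (0.521)(0.814)/((7.85×10²⁷)(1.602×10⁻¹⁹)(3.85×10⁻⁴)) ≈ 8.76×10⁻⁷ V.

V_H ≈ 8.76×10⁻⁷ V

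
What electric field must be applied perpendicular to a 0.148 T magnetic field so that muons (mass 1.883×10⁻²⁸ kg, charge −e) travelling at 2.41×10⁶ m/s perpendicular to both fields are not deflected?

For straight-line motion qE = qvB, so E = vB.
E = 2.41×10⁶ × 0.148 = 3.57×10⁵ V/m.

E = 3.57×10⁵ V/m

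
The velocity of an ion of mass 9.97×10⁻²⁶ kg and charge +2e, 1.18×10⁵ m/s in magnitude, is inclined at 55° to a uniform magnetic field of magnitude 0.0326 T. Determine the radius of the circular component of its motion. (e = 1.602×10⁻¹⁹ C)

v⊥ = v sinθ = 1.18×10⁵·sin55° ≈ 9.666×10⁴ m/s.
r = m v⊥/(|q|B) = (9.97×10⁻²⁶)(9.666×10⁴)/((3.204×10⁻¹⁹)(0.0326)) ≈ 0.923 m.

r ≈ 0.923 m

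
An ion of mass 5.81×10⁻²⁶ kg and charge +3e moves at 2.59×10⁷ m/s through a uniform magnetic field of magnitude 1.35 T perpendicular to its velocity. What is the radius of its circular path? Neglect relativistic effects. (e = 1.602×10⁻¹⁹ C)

The magnetic force provides the centripetal force: |q|vB = mv²/r.
r = mv/(|q|B) = (5.81×10⁻²⁶)(2.59×10⁷)/((4.806×10⁻¹⁹)(1.35)) ≈ 2.32 m.

r ≈ 2.32 m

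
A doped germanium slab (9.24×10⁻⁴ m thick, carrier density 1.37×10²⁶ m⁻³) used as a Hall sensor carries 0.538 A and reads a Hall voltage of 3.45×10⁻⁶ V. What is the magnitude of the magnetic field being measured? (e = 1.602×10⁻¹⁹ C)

From V_H = IB/(n e t), B = V_H n e t / I.
B = (3.45×10⁻⁶)(1.37×10²⁶)(1.602×10⁻¹⁹)(9.24×10⁻⁴)/0.538 ≈ 0.130 T.

B ≈ 0.130 T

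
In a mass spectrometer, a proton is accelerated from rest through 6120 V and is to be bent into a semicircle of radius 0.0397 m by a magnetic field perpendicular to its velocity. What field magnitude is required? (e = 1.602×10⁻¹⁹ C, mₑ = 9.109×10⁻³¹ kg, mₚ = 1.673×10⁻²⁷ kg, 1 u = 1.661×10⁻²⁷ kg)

v = √(2|q|V/m) = √(2·1.602×10⁻¹⁹·6120/1.673×10⁻²⁷) ≈ 1.083×10⁶ m/s.
B = mv/(|q|r) = (1.673×10⁻²⁷)(1.083×10⁶)/((1.602×10⁻¹⁹)(0.0397)) ≈ 0.285 T.

B ≈ 0.285 T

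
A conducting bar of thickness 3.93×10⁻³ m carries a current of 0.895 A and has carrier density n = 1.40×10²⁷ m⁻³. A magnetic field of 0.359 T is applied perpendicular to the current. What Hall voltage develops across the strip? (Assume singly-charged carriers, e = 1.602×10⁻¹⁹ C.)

V_H ≈ 3.65×10⁻⁷ V

V_H = IB/(n e t).
V_H = (0.895)(0.359)/((1.40×10²⁷)(1.602×10⁻¹⁹)(3.93×10⁻³)) ≈ 3.65×10⁻⁷ V.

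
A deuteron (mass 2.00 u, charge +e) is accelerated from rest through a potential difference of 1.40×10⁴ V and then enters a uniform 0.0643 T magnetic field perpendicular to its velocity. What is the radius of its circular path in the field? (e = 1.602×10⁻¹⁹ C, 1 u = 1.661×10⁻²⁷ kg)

Acceleration: |q|V = ½mv² ⇒ v = √(2|q|V/m) = √(2·1.602×10⁻¹⁹·1.40×10⁴/3.322×10⁻²⁷) ≈ 1.162×10⁶ m/s.
In the field: r = mv/(|q|B) = (3.322×10⁻²⁷)(1.162×10⁶)/((1.602×10⁻¹⁹)(0.0643)) ≈ 0.375 m.

r ≈ 0.375 m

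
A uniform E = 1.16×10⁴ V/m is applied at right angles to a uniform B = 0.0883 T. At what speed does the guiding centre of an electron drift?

The E×B drift speed is v_d = E/B.
v_d = 1.16×10⁴/0.0883 = 1.31×10⁵ m/s.

v_d ≈ 1.31×10⁵ m/s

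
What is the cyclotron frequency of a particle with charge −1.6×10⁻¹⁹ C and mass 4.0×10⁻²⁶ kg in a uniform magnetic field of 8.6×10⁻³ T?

f = |q|B/(2πm).
f = (1.6×10⁻¹⁹)(8.6×10⁻³)/(2π·4.0×10⁻²⁶) ≈ 5500 Hz.

f ≈ 5500 Hz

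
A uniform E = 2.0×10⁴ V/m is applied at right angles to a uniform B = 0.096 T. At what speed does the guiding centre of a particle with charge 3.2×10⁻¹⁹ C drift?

v_d ≈ 2.1×10⁵ m/s

In crossed fields the guiding centre drifts at v_d = |E×B|/B² = E/B, independent of charge and mass.
v_d = 2.0×10⁴/0.096 = 2.1×10⁵ m/s.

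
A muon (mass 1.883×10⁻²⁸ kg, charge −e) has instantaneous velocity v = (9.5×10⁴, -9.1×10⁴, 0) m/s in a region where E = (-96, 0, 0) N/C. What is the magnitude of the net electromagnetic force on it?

|F| ≈ 1.54×10⁻¹⁷ N

Only an electric field acts, so F = qE = (−1.602×10⁻¹⁹ C)·(-96.0, 0, 0) = (1.54×10⁻¹⁷, 0, 0) N.
|F| = 1.54×10⁻¹⁷ N.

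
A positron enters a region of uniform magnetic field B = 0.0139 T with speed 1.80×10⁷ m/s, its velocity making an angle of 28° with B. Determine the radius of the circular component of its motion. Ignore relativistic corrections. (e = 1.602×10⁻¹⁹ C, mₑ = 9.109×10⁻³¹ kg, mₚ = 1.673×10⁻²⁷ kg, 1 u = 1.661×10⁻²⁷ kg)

r ≈ 3.46×10⁻³ m

v⊥ = v sinθ = 1.80×10⁷·sin28° ≈ 8.450×10⁶ m/s.
r = m v⊥/(|q|B) = (9.109×10⁻³¹)(8.450×10⁶)/((1.602×10⁻¹⁹)(0.0139)) ≈ 3.46×10⁻³ m.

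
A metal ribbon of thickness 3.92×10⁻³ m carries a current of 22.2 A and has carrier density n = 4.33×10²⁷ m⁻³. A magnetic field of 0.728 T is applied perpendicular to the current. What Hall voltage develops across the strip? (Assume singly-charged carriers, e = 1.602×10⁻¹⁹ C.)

V_H ≈ 5.94×10⁻⁶ V

V_H = IB/(n e t).
V_H = (22.2)(0.728)/((4.33×10²⁷)(1.602×10⁻¹⁹)(3.92×10⁻³)) ≈ 5.94×10⁻⁶ V.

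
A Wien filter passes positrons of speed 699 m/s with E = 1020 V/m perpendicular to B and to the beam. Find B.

B = 1.46 T

Balance of forces in the selector: qE = qvB ⇒ B = E/v.
B = 1020/699 = 1.46 T.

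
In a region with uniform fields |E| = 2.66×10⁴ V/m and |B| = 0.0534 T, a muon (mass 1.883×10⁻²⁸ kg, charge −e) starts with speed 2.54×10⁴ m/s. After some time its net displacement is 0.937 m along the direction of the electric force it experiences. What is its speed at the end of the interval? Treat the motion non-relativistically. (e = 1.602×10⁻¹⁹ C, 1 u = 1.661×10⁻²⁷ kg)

B does no work; ΔKE = |q|E d.
½mv_f² = ½mv₀² + |q|Ed = ½(1.883×10⁻²⁸)(2.54×10⁴)² + (1.602×10⁻¹⁹)(2.66×10⁴)(0.937) ≈ 6.074×10⁻²⁰ J + 3.993×10⁻¹⁵ J ≈ 3.993×10⁻¹⁵ J.
v_f = √(2·3.993×10⁻¹⁵/1.883×10⁻²⁸) ≈ 6.51×10⁶ m/s.

v_f ≈ 6.51×10⁶ m/s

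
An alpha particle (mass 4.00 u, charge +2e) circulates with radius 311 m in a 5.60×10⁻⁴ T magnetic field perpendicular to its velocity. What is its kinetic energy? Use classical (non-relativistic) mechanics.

v = |q|Br/m, then KE = ½mv² = (qBr)²/(2m).
v = (3.204×10⁻¹⁹)(5.60×10⁻⁴)(311)/6.644×10⁻²⁷ ≈ 8.399×10⁶ m/s.
KE = ½(6.644×10⁻²⁷)(8.399×10⁶)² ≈ 2.34×10⁻¹³ J = 1.46×10⁶ eV.

KE ≈ 1.46×10⁶ eV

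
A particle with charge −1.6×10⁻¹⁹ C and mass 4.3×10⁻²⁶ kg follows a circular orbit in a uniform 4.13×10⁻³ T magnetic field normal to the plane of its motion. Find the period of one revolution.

T ≈ 4.09×10⁻⁴ s

The cyclotron period depends only on m, q, B: T = 2πm/(|q|B).
T = 2π(4.3×10⁻²⁶)/((1.6×10⁻¹⁹)(4.13×10⁻³)) ≈ 4.09×10⁻⁴ s.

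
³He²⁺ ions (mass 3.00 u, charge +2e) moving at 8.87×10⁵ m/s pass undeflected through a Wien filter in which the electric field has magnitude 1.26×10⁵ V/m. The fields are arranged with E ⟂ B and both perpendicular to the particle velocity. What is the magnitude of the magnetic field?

B = 0.142 T

Balance of forces in the selector: qE = qvB ⇒ B = E/v.
B = 1.26×10⁵/8.87×10⁵ = 0.142 T.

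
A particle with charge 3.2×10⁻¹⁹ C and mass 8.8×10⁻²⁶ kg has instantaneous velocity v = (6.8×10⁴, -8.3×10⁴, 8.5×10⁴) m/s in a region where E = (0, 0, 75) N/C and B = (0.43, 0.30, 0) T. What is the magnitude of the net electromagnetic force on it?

v×B = (-2.55×10⁴, 3.66×10⁴, 5.61×10⁴) N/C.
E + v×B = (-2.55×10⁴, 3.66×10⁴, 5.62×10⁴) N/C.
F = q(E + v×B) = (3.2×10⁻¹⁹ C)·(-2.55×10⁴, 3.66×10⁴, 5.62×10⁴) = (-8.16×10⁻¹⁵, 1.17×10⁻¹⁴, 1.80×10⁻¹⁴) N.
|F| = 2.29×10⁻¹⁴ N.

|F| ≈ 2.29×10⁻¹⁴ N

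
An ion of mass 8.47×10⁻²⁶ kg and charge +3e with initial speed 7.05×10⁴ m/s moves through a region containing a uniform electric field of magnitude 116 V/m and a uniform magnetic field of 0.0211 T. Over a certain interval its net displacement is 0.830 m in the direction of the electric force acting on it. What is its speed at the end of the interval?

B does no work; ΔKE = |q|E d.
½mv_f² = ½mv₀² + |q|Ed = ½(8.47×10⁻²⁶)(7.05×10⁴)² + (4.806×10⁻¹⁹)(116)(0.830) ≈ 2.105×10⁻¹⁶ J + 4.627×10⁻¹⁷ J ≈ 2.568×10⁻¹⁶ J.
v_f = √(2·2.568×10⁻¹⁶/8.47×10⁻²⁶) ≈ 7.79×10⁴ m/s.

v_f ≈ 7.79×10⁴ m/s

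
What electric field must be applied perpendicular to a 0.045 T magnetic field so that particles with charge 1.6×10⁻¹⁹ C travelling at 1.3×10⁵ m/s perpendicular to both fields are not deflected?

For straight-line motion qE = qvB, so E = vB.
E = 1.3×10⁵ × 0.045 = 5800 V/m.

E = 5800 V/m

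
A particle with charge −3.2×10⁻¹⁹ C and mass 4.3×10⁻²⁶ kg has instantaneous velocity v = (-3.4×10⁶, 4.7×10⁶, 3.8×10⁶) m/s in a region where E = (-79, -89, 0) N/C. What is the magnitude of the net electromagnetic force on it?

Only an electric field acts, so F = qE = (−3.2×10⁻¹⁹ C)·(-79.0, -89.0, 0) = (2.53×10⁻¹⁷, 2.85×10⁻¹⁷, 0) N.
|F| = 3.81×10⁻¹⁷ N.

|F| ≈ 3.81×10⁻¹⁷ N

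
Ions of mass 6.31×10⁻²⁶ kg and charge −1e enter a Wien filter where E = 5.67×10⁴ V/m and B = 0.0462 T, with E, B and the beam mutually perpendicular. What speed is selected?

v = 1.23×10⁶ m/s

Straight-line motion ⇒ electric and magnetic forces cancel, so E = vB.
v = E/B = 5.67×10⁴/0.0462 = 1.23×10⁶ m/s.
The result is independent of the particle's charge and mass.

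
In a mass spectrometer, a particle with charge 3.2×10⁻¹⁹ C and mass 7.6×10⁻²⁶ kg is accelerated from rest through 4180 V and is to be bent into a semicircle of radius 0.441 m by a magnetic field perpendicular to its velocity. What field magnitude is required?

v = √(2|q|V/m) = √(2·3.2×10⁻¹⁹·4180/7.6×10⁻²⁶) ≈ 1.876×10⁵ m/s.
B = mv/(|q|r) = (7.6×10⁻²⁶)(1.876×10⁵)/((3.2×10⁻¹⁹)(0.441)) ≈ 0.101 T.

B ≈ 0.101 T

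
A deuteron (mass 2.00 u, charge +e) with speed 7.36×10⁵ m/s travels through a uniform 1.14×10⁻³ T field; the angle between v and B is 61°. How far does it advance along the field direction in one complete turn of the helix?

p ≈ 40.8 m

v∥ = v cosθ = 7.36×10⁵·cos61° ≈ 3.568×10⁵ m/s.
T = 2πm/(|q|B) = 2π(3.322×10⁻²⁷)/((1.602×10⁻¹⁹)(1.14×10⁻³)) ≈ 1.143×10⁻⁴ s.
pitch = v∥ T = (3.568×10⁵)(1.143×10⁻⁴) ≈ 40.8 m.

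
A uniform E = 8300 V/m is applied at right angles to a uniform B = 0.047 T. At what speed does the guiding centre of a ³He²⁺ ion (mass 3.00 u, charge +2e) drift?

In crossed fields the guiding centre drifts at v_d = |E×B|/B² = E/B, independent of charge and mass.
v_d = 8300/0.047 = 1.8×10⁵ m/s.

v_d ≈ 1.8×10⁵ m/s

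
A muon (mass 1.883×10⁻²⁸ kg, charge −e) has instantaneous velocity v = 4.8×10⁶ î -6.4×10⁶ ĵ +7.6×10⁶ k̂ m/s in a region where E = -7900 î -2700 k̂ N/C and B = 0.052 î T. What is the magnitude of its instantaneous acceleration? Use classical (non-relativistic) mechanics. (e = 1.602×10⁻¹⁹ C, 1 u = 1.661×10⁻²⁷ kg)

|a| ≈ 4.38×10¹⁴ m/s²

v×B = (0, 3.95×10⁵, 3.33×10⁵) N/C.
E + v×B = (-7900, 3.95×10⁵, 3.30×10⁵) N/C.
F = q(E + v×B) = (−1.602×10⁻¹⁹ C)·(-7900, 3.95×10⁵, 3.30×10⁵) = (1.27×10⁻¹⁵, -6.33×10⁻¹⁴, -5.29×10⁻¹⁴) N.
|a| = |F|/m = 8.250×10⁻¹⁴/1.883×10⁻²⁸ ≈ 4.38×10¹⁴ m/s².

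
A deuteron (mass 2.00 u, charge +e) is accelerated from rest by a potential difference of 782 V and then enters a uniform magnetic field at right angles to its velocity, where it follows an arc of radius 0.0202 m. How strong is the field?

v = √(2|q|V/m) = √(2·1.602×10⁻¹⁹·782/3.322×10⁻²⁷) ≈ 2.746×10⁵ m/s.
B = mv/(|q|r) = (3.322×10⁻²⁷)(2.746×10⁵)/((1.602×10⁻¹⁹)(0.0202)) ≈ 0.282 T.

B ≈ 0.282 T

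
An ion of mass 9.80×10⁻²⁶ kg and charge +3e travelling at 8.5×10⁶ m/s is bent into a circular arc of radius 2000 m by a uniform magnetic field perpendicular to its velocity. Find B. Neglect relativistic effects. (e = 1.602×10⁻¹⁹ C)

From |q|vB = mv²/r, B = mv/(|q|r).
B = (9.80×10⁻²⁶)(8.5×10⁶)/((4.806×10⁻¹⁹)(2000)) ≈ 8.7×10⁻⁴ T.

B ≈ 8.7×10⁻⁴ T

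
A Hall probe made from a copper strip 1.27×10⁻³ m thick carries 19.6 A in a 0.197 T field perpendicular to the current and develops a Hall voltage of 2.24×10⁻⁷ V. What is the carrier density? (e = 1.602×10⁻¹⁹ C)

From V_H = IB/(n e t), n = IB/(V_H e t).
n = (19.6)(0.197)/((2.24×10⁻⁷)(1.602×10⁻¹⁹)(1.27×10⁻³)) ≈ 8.47×10²⁸ m⁻³.

n ≈ 8.47×10²⁸ m⁻³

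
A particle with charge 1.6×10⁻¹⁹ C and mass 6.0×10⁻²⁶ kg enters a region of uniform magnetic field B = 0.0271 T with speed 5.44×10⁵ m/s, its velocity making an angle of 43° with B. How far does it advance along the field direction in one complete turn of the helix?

v∥ = v cosθ = 5.44×10⁵·cos43° ≈ 3.979×10⁵ m/s.
T = 2πm/(|q|B) = 2π(6.0×10⁻²⁶)/((1.6×10⁻¹⁹)(0.0271)) ≈ 8.694×10⁻⁵ s.
pitch = v∥ T = (3.979×10⁵)(8.694×10⁻⁵) ≈ 34.6 m.

p ≈ 34.6 m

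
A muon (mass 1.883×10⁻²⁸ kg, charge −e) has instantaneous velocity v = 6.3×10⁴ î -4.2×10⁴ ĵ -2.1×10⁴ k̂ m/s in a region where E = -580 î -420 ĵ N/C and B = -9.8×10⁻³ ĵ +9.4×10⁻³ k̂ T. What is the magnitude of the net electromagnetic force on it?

v×B = (-601, -592, -617) N/C.
E + v×B = (-1180, -1010, -617) N/C.
F = q(E + v×B) = (−1.602×10⁻¹⁹ C)·(-1180, -1010, -617) = (1.89×10⁻¹⁶, 1.62×10⁻¹⁶, 9.89×10⁻¹⁷) N.
|F| = 2.68×10⁻¹⁶ N.

|F| ≈ 2.68×10⁻¹⁶ N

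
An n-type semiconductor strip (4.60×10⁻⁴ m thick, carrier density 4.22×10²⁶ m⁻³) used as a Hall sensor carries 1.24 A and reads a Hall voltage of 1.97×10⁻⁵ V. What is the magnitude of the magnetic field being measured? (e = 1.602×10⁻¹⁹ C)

From V_H = IB/(n e t), B = V_H n e t / I.
B = (1.97×10⁻⁵)(4.22×10²⁶)(1.602×10⁻¹⁹)(4.60×10⁻⁴)/1.24 ≈ 0.494 T.

B ≈ 0.494 T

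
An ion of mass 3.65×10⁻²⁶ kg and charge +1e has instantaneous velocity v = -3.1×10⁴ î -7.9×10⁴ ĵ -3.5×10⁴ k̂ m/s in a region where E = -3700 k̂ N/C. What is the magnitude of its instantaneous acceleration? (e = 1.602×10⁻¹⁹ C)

Only an electric field acts, so F = qE = (1.602×10⁻¹⁹ C)·(0, 0, -3700) = (0, 0, -5.93×10⁻¹⁶) N.
|a| = |F|/m = 5.927×10⁻¹⁶/3.65×10⁻²⁶ ≈ 1.62×10¹⁰ m/s².

|a| ≈ 1.62×10¹⁰ m/s²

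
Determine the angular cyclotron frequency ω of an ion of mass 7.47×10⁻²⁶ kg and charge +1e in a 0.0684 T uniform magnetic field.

ω ≈ 1.47×10⁵ rad/s

ω = |q|B/m.
ω = (1.602×10⁻¹⁹)(0.0684)/7.47×10⁻²⁶ ≈ 1.47×10⁵ rad/s.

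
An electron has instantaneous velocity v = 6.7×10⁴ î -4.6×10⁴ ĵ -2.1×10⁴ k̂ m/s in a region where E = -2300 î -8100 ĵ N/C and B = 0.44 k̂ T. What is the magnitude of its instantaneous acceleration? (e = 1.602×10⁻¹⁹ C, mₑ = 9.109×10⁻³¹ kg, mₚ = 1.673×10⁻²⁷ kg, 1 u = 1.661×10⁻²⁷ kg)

|a| ≈ 7.71×10¹⁵ m/s²

v×B = (-2.02×10⁴, -2.95×10⁴, 0) N/C.
E + v×B = (-2.25×10⁴, -3.76×10⁴, 0) N/C.
F = q(E + v×B) = (−1.602×10⁻¹⁹ C)·(-2.25×10⁴, -3.76×10⁴, 0) = (3.61×10⁻¹⁵, 6.02×10⁻¹⁵, 0) N.
|a| = |F|/m = 7.020×10⁻¹⁵/9.109×10⁻³¹ ≈ 7.71×10¹⁵ m/s².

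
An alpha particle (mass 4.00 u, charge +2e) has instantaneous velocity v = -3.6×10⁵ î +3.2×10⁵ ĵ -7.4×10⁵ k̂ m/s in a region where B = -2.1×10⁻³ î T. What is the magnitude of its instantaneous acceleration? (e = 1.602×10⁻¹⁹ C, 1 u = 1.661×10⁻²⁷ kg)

v×B = (0, 1550, 672) N/C.
F = q v×B = (3.204×10⁻¹⁹ C)·(0, 1550, 672) = (0, 4.98×10⁻¹⁶, 2.15×10⁻¹⁶) N.
|a| = |F|/m = 5.425×10⁻¹⁶/6.644×10⁻²⁷ ≈ 8.16×10¹⁰ m/s².

|a| ≈ 8.16×10¹⁰ m/s²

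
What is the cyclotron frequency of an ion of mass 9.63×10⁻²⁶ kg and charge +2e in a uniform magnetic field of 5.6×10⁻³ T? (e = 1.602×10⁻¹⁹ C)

f = |q|B/(2πm).
f = (3.204×10⁻¹⁹)(5.6×10⁻³)/(2π·9.63×10⁻²⁶) ≈ 3000 Hz.

f ≈ 3000 Hz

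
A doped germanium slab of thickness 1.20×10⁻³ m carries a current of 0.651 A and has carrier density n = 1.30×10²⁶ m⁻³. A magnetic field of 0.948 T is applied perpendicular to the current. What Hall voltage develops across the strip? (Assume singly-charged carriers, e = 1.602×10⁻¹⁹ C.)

V_H = IB/(n e t).
V_H = (0.651)(0.948)/((1.30×10²⁶)(1.602×10⁻¹⁹)(1.20×10⁻³)) ≈ 2.47×10⁻⁵ V.

V_H ≈ 2.47×10⁻⁵ V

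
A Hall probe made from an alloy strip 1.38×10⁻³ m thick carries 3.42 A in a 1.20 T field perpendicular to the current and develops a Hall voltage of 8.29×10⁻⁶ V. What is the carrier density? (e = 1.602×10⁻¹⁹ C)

From V_H = IB/(n e t), n = IB/(V_H e t).
n = (3.42)(1.20)/((8.29×10⁻⁶)(1.602×10⁻¹⁹)(1.38×10⁻³)) ≈ 2.24×10²⁷ m⁻³.

n ≈ 2.24×10²⁷ m⁻³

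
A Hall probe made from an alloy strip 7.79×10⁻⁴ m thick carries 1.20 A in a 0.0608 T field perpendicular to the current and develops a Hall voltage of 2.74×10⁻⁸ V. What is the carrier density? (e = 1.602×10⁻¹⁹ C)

From V_H = IB/(n e t), n = IB/(V_H e t).
n = (1.20)(0.0608)/((2.74×10⁻⁸)(1.602×10⁻¹⁹)(7.79×10⁻⁴)) ≈ 2.13×10²⁸ m⁻³.

n ≈ 2.13×10²⁸ m⁻³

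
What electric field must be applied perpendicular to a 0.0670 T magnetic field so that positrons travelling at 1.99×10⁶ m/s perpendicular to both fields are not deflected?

For straight-line motion qE = qvB, so E = vB.
E = 1.99×10⁶ × 0.0670 = 1.33×10⁵ V/m.

E = 1.33×10⁵ V/m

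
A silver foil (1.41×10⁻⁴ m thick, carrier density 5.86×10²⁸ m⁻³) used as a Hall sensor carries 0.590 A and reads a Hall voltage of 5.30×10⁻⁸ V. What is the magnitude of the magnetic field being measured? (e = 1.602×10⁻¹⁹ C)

B ≈ 0.119 T

From V_H = IB/(n e t), B = V_H n e t / I.
B = (5.30×10⁻⁸)(5.86×10²⁸)(1.602×10⁻¹⁹)(1.41×10⁻⁴)/0.590 ≈ 0.119 T.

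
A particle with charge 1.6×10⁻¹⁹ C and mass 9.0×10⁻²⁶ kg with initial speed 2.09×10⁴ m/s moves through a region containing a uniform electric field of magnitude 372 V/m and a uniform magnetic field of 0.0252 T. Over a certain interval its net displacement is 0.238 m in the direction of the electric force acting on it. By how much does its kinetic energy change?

ΔKE ≈ 1.42×10⁻¹⁷ J

The magnetic force is always ⟂ v and does no work; only the electric force changes KE.
ΔKE = F_E · d = |q|E d = (1.6×10⁻¹⁹)(372)(0.238) ≈ 1.42×10⁻¹⁷ J.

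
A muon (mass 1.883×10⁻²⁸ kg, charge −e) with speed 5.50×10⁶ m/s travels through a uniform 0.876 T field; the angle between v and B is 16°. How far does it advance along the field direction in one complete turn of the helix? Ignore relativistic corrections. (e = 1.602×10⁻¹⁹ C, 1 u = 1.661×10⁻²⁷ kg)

p ≈ 0.0446 m

v∥ = v cosθ = 5.50×10⁶·cos16° ≈ 5.287×10⁶ m/s.
T = 2πm/(|q|B) = 2π(1.883×10⁻²⁸)/((1.602×10⁻¹⁹)(0.876)) ≈ 8.431×10⁻⁹ s.
pitch = v∥ T = (5.287×10⁶)(8.431×10⁻⁹) ≈ 0.0446 m.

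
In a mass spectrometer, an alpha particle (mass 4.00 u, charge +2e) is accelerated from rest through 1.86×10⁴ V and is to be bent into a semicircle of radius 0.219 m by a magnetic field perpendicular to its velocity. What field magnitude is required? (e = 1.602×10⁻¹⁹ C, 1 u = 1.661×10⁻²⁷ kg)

B ≈ 0.127 T

v = √(2|q|V/m) = √(2·3.204×10⁻¹⁹·1.86×10⁴/6.644×10⁻²⁷) ≈ 1.339×10⁶ m/s.
B = mv/(|q|r) = (6.644×10⁻²⁷)(1.339×10⁶)/((3.204×10⁻¹⁹)(0.219)) ≈ 0.127 T.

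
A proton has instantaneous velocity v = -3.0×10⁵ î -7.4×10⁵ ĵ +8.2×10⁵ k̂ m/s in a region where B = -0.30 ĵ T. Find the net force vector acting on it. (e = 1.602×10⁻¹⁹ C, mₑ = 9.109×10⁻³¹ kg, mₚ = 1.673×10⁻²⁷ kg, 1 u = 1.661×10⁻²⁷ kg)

v×B = (2.46×10⁵, 0, 9.00×10⁴) N/C.
F = q v×B = (1.602×10⁻¹⁹ C)·(2.46×10⁵, 0, 9.00×10⁴) = (3.94×10⁻¹⁴, 0, 1.44×10⁻¹⁴) N.

F ≈ (3.94×10⁻¹⁴, 0, 1.44×10⁻¹⁴) N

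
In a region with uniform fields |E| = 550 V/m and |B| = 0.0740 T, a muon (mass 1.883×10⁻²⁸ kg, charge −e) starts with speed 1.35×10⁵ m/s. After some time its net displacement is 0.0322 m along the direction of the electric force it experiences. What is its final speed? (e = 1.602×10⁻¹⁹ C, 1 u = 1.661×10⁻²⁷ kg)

B does no work; ΔKE = |q|E d.
½mv_f² = ½mv₀² + |q|Ed = ½(1.883×10⁻²⁸)(1.35×10⁵)² + (1.602×10⁻¹⁹)(550)(0.0322) ≈ 1.716×10⁻¹⁸ J + 2.837×10⁻¹⁸ J ≈ 4.553×10⁻¹⁸ J.
v_f = √(2·4.553×10⁻¹⁸/1.883×10⁻²⁸) ≈ 2.20×10⁵ m/s.

v_f ≈ 2.20×10⁵ m/s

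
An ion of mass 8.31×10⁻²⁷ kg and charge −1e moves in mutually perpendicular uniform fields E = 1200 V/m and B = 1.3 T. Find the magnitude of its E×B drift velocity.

In crossed fields the guiding centre drifts at v_d = |E×B|/B² = E/B, independent of charge and mass.
v_d = 1200/1.3 = 920 m/s.

v_d ≈ 920 m/s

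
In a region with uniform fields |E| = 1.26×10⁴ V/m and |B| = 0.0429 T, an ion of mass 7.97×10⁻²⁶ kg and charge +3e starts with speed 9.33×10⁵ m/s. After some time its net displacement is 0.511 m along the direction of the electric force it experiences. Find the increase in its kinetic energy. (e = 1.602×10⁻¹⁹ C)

The magnetic force is always ⟂ v and does no work; only the electric force changes KE.
ΔKE = F_E · d = |q|E d = (4.806×10⁻¹⁹)(1.26×10⁴)(0.511) ≈ 3.09×10⁻¹⁵ J.

ΔKE ≈ 3.09×10⁻¹⁵ J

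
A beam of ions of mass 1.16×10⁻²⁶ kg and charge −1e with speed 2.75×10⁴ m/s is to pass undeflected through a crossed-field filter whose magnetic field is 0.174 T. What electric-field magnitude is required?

E = 4780 V/m

For straight-line motion qE = qvB, so E = vB.
E = 2.75×10⁴ × 0.174 = 4780 V/m.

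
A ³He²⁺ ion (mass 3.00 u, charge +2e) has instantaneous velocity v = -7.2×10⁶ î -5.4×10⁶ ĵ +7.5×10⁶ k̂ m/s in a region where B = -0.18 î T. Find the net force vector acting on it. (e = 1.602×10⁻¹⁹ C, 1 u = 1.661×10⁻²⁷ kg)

v×B = (0, -1.35×10⁶, -9.72×10⁵) N/C.
F = q v×B = (3.204×10⁻¹⁹ C)·(0, -1.35×10⁶, -9.72×10⁵) = (0, -4.33×10⁻¹³, -3.11×10⁻¹³) N.

F ≈ (0, -4.33×10⁻¹³, -3.11×10⁻¹³) N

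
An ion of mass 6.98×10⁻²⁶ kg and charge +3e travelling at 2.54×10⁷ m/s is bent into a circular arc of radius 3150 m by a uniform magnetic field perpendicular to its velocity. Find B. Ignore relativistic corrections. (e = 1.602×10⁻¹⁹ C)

B ≈ 1.17×10⁻³ T

From |q|vB = mv²/r, B = mv/(|q|r).
B = (6.98×10⁻²⁶)(2.54×10⁷)/((4.806×10⁻¹⁹)(3150)) ≈ 1.17×10⁻³ T.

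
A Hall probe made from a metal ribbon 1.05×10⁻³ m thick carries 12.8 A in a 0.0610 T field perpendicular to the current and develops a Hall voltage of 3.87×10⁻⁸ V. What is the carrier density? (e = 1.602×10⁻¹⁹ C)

n ≈ 1.20×10²⁹ m⁻³

From V_H = IB/(n e t), n = IB/(V_H e t).
n = (12.8)(0.0610)/((3.87×10⁻⁸)(1.602×10⁻¹⁹)(1.05×10⁻³)) ≈ 1.20×10²⁹ m⁻³.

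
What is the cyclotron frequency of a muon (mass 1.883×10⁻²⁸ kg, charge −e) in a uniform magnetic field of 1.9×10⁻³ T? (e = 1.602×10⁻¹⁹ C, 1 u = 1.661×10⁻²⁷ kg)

f ≈ 2.6×10⁵ Hz

f = |q|B/(2πm).
f = (1.602×10⁻¹⁹)(1.9×10⁻³)/(2π·1.883×10⁻²⁸) ≈ 2.6×10⁵ Hz.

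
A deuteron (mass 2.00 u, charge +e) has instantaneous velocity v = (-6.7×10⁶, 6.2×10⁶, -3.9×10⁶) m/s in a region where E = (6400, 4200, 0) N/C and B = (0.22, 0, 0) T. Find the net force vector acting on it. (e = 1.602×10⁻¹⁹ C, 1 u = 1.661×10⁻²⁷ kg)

F ≈ (1.03×10⁻¹⁵, -1.37×10⁻¹³, -2.19×10⁻¹³) N

v×B = (0, -8.58×10⁵, -1.36×10⁶) N/C.
E + v×B = (6400, -8.54×10⁵, -1.36×10⁶) N/C.
F = q(E + v×B) = (1.602×10⁻¹⁹ C)·(6400, -8.54×10⁵, -1.36×10⁶) = (1.03×10⁻¹⁵, -1.37×10⁻¹³, -2.19×10⁻¹³) N.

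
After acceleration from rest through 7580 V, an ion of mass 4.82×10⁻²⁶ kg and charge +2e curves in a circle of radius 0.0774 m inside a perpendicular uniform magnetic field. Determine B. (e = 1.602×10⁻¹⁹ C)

v = √(2|q|V/m) = √(2·3.204×10⁻¹⁹·7580/4.82×10⁻²⁶) ≈ 3.174×10⁵ m/s.
B = mv/(|q|r) = (4.82×10⁻²⁶)(3.174×10⁵)/((3.204×10⁻¹⁹)(0.0774)) ≈ 0.617 T.

B ≈ 0.617 T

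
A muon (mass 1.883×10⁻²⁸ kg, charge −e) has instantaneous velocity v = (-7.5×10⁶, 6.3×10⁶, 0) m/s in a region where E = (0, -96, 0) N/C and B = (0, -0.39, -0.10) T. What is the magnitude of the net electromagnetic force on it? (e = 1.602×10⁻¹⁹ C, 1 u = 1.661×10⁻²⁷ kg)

|F| ≈ 4.94×10⁻¹³ N

v×B = (-6.30×10⁵, -7.50×10⁵, 2.92×10⁶) N/C.
E + v×B = (-6.30×10⁵, -7.50×10⁵, 2.92×10⁶) N/C.
F = q(E + v×B) = (−1.602×10⁻¹⁹ C)·(-6.30×10⁵, -7.50×10⁵, 2.92×10⁶) = (1.01×10⁻¹³, 1.20×10⁻¹³, -4.69×10⁻¹³) N.
|F| = 4.94×10⁻¹³ N.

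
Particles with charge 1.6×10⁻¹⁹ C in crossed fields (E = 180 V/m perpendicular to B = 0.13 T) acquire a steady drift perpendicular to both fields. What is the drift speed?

The steady drift has the magnetic force balancing the electric force, so v_d = E/B.
v_d = 180/0.13 = 1400 m/s.

v_d ≈ 1400 m/s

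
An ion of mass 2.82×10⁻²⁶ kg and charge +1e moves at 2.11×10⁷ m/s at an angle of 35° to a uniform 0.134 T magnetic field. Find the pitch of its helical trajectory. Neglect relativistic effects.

v∥ = v cosθ = 2.11×10⁷·cos35° ≈ 1.728×10⁷ m/s.
T = 2πm/(|q|B) = 2π(2.82×10⁻²⁶)/((1.602×10⁻¹⁹)(0.134)) ≈ 8.254×10⁻⁶ s.
pitch = v∥ T = (1.728×10⁷)(8.254×10⁻⁶) ≈ 143 m.

p ≈ 143 m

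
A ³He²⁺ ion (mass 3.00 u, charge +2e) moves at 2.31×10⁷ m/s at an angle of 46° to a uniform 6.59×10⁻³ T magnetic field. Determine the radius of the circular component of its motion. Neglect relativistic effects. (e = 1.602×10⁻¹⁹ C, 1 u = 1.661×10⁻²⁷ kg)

r ≈ 39.2 m

v⊥ = v sinθ = 2.31×10⁷·sin46° ≈ 1.662×10⁷ m/s.
r = m v⊥/(|q|B) = (4.983×10⁻²⁷)(1.662×10⁷)/((3.204×10⁻¹⁹)(6.59×10⁻³)) ≈ 39.2 m.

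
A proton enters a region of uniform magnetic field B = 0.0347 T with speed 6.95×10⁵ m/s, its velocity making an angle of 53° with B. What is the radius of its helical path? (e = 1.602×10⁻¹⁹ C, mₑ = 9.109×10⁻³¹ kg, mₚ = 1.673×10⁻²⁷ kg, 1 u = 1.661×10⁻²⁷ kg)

r ≈ 0.167 m

v⊥ = v sinθ = 6.95×10⁵·sin53° ≈ 5.551×10⁵ m/s.
r = m v⊥/(|q|B) = (1.673×10⁻²⁷)(5.551×10⁵)/((1.602×10⁻¹⁹)(0.0347)) ≈ 0.167 m.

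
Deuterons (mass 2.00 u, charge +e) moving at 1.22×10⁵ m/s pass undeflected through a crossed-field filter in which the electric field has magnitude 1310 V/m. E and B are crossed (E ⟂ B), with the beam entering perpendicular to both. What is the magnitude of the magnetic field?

Balance of forces in the selector: qE = qvB ⇒ B = E/v.
B = 1310/1.22×10⁵ = 0.0107 T.

B = 0.0107 T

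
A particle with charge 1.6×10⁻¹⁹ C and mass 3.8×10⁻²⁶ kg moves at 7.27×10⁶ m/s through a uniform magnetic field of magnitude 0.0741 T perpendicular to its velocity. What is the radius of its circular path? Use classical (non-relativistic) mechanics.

r ≈ 23.3 m

The magnetic force provides the centripetal force: |q|vB = mv²/r.
r = mv/(|q|B) = (3.8×10⁻²⁶)(7.27×10⁶)/((1.6×10⁻¹⁹)(0.0741)) ≈ 23.3 m.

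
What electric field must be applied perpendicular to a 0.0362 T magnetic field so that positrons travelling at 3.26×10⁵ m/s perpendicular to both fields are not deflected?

For straight-line motion qE = qvB, so E = vB.
E = 3.26×10⁵ × 0.0362 = 1.18×10⁴ V/m.

E = 1.18×10⁴ V/m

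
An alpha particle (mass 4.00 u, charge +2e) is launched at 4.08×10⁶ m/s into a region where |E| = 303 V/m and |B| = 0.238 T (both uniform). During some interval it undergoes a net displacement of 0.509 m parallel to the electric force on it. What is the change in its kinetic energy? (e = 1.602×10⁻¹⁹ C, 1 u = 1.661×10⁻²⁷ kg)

The magnetic force is always ⟂ v and does no work; only the electric force changes KE.
ΔKE = F_E · d = |q|E d = (3.204×10⁻¹⁹)(303)(0.509) ≈ 4.94×10⁻¹⁷ J.

ΔKE ≈ 4.94×10⁻¹⁷ J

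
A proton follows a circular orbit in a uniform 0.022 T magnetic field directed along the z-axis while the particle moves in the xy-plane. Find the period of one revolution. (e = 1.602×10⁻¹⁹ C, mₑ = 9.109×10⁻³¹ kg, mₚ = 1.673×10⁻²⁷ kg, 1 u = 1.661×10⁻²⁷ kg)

The cyclotron period depends only on m, q, B: T = 2πm/(|q|B).
T = 2π(1.673×10⁻²⁷)/((1.602×10⁻¹⁹)(0.022)) ≈ 3.0×10⁻⁶ s.

T ≈ 3.0×10⁻⁶ s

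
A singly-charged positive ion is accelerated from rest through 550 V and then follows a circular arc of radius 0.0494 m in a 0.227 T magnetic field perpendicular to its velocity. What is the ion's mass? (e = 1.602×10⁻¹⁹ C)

Combine |q|V = ½mv² and r = mv/(|q|B): eliminate v to get m = qB²r²/(2V).
m = (1.602×10⁻¹⁹)(0.227)²(0.0494)²/(2·550) ≈ 1.83×10⁻²⁶ kg.

m ≈ 1.83×10⁻²⁶ kg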